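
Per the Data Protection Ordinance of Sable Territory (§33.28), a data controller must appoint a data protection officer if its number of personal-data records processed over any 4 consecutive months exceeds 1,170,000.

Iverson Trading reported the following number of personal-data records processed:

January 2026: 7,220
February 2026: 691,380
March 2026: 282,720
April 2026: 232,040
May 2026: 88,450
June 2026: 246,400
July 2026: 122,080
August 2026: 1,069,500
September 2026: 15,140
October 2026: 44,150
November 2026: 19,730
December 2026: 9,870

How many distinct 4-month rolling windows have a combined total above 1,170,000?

5

January 2026–April 2026: 7,220 + 691,380 + 282,720 + 232,040 = 1,213,360 (over)
February 2026–May 2026: 691,380 + 282,720 + 232,040 + 88,450 = 1,294,590 (over)
March 2026–June 2026: 282,720 + 232,040 + 88,450 + 246,400 = 849,610 (under)
April 2026–July 2026: 232,040 + 88,450 + 246,400 + 122,080 = 688,970 (under)
May 2026–August 2026: 88,450 + 246,400 + 122,080 + 1,069,500 = 1,526,430 (over)
June 2026–September 2026: 246,400 + 122,080 + 1,069,500 + 15,140 = 1,453,120 (over)
July 2026–October 2026: 122,080 + 1,069,500 + 15,140 + 44,150 = 1,250,870 (over)
August 2026–November 2026: 1,069,500 + 15,140 + 44,150 + 19,730 = 1,148,520 (under)
September 2026–December 2026: 15,140 + 44,150 + 19,730 + 9,870 = 88,890 (under)
5 windows exceed the threshold.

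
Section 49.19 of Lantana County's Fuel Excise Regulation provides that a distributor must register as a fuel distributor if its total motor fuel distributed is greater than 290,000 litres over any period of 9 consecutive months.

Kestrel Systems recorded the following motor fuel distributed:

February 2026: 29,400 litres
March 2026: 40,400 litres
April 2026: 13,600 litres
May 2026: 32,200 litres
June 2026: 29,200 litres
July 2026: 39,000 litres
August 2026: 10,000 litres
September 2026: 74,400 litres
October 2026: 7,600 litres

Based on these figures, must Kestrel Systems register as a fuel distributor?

No

Total motor fuel distributed: 29,400 litres + 40,400 litres + 13,600 litres + 32,200 litres + 29,200 litres + 39,000 litres + 10,000 litres + 74,400 litres + 7,600 litres = 275,800 litres.
275,800 litres ≤ 290,000 litres, so the threshold is not exceeded.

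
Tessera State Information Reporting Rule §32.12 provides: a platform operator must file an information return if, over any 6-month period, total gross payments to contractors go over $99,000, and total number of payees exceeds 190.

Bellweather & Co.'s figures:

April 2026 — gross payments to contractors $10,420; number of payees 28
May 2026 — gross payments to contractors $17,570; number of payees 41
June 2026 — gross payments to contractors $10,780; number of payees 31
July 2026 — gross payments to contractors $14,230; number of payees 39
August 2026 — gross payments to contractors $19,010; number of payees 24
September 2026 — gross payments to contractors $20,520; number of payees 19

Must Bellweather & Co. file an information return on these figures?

Total gross payments to contractors: $10,420 + $17,570 + $10,780 + $14,230 + $19,010 + $20,520 = $92,530 (≤ $99,000).
Total number of payees: 28 + 41 + 31 + 39 + 24 + 19 = 182 (≤ 190).
The test is 'and': the rule requires both, and at least one is not exceeded.

No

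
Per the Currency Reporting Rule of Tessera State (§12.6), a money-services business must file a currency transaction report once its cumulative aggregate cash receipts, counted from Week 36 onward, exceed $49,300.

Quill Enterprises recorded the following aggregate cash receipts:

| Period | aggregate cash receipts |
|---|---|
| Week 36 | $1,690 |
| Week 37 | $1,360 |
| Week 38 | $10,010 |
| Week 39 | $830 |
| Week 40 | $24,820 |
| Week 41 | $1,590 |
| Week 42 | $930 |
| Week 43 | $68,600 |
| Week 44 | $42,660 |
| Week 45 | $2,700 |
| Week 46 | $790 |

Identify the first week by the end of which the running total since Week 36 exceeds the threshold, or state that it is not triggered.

Through Week 36: $1,690
Through Week 37: $3,050
Through Week 38: $13,060
Through Week 39: $13,890
Through Week 40: $38,710
Through Week 41: $40,300
Through Week 42: $41,230
Through Week 43: $109,830 ← exceeds threshold

Week 43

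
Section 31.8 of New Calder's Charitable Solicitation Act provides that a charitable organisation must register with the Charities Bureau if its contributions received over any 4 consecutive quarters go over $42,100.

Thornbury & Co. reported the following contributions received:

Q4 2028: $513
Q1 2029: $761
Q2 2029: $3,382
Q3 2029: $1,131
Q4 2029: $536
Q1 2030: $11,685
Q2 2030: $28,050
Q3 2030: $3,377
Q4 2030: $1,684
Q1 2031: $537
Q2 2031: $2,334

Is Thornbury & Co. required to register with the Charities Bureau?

Yes

Q4 2028–Q3 2029: $513 + $761 + $3,382 + $1,131 = $5,787 (under)
Q1 2029–Q4 2029: $761 + $3,382 + $1,131 + $536 = $5,810 (under)
Q2 2029–Q1 2030: $3,382 + $1,131 + $536 + $11,685 = $16,734 (under)
Q3 2029–Q2 2030: $1,131 + $536 + $11,685 + $28,050 = $41,402 (under)
Q4 2029–Q3 2030: $536 + $11,685 + $28,050 + $3,377 = $43,648 (over)
Q1 2030–Q4 2030: $11,685 + $28,050 + $3,377 + $1,684 = $44,796 (over)
Q2 2030–Q1 2031: $28,050 + $3,377 + $1,684 + $537 = $33,648 (under)
Q3 2030–Q2 2031: $3,377 + $1,684 + $537 + $2,334 = $7,932 (under)
At least one window exceeds $42,100.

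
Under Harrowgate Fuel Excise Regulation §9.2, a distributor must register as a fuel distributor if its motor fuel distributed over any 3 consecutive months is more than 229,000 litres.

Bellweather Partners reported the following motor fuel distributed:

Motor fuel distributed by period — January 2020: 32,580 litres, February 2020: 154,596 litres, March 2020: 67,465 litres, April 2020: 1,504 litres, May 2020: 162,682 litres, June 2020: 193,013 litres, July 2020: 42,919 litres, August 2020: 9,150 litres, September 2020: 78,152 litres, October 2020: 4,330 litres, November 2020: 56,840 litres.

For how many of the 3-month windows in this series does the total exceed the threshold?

January 2020–March 2020: 32,580 litres + 154,596 litres + 67,465 litres = 254,641 litres (over)
February 2020–April 2020: 154,596 litres + 67,465 litres + 1,504 litres = 223,565 litres (under)
March 2020–May 2020: 67,465 litres + 1,504 litres + 162,682 litres = 231,651 litres (over)
April 2020–June 2020: 1,504 litres + 162,682 litres + 193,013 litres = 357,199 litres (over)
May 2020–July 2020: 162,682 litres + 193,013 litres + 42,919 litres = 398,614 litres (over)
June 2020–August 2020: 193,013 litres + 42,919 litres + 9,150 litres = 245,082 litres (over)
July 2020–September 2020: 42,919 litres + 9,150 litres + 78,152 litres = 130,221 litres (under)
August 2020–October 2020: 9,150 litres + 78,152 litres + 4,330 litres = 91,632 litres (under)
September 2020–November 2020: 78,152 litres + 4,330 litres + 56,840 litres = 139,322 litres (under)
5 windows exceed the threshold.

5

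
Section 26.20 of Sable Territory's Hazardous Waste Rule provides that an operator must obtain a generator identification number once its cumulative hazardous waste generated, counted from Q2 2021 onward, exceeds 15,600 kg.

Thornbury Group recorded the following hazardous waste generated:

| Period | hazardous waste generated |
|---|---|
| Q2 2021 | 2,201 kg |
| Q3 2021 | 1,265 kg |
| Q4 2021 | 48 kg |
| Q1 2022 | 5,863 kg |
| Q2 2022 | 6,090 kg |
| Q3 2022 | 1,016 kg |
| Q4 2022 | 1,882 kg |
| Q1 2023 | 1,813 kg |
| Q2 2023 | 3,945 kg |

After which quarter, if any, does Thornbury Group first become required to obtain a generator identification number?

Q3 2022

Through Q2 2021: 2,201 kg
Through Q3 2021: 3,466 kg
Through Q4 2021: 3,514 kg
Through Q1 2022: 9,377 kg
Through Q2 2022: 15,467 kg
Through Q3 2022: 16,483 kg ← exceeds threshold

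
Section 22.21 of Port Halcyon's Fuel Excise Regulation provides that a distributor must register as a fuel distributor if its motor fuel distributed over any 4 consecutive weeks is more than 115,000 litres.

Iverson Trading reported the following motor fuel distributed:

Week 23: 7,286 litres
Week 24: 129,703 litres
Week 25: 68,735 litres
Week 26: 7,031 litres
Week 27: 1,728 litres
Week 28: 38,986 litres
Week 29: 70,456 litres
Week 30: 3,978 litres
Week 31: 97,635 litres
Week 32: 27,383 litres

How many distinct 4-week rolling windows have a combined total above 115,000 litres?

Week 23–Week 26: 7,286 litres + 129,703 litres + 68,735 litres + 7,031 litres = 212,755 litres (over)
Week 24–Week 27: 129,703 litres + 68,735 litres + 7,031 litres + 1,728 litres = 207,197 litres (over)
Week 25–Week 28: 68,735 litres + 7,031 litres + 1,728 litres + 38,986 litres = 116,480 litres (over)
Week 26–Week 29: 7,031 litres + 1,728 litres + 38,986 litres + 70,456 litres = 118,201 litres (over)
Week 27–Week 30: 1,728 litres + 38,986 litres + 70,456 litres + 3,978 litres = 115,148 litres (over)
Week 28–Week 31: 38,986 litres + 70,456 litres + 3,978 litres + 97,635 litres = 211,055 litres (over)
Week 29–Week 32: 70,456 litres + 3,978 litres + 97,635 litres + 27,383 litres = 199,452 litres (over)
7 windows exceed the threshold.

7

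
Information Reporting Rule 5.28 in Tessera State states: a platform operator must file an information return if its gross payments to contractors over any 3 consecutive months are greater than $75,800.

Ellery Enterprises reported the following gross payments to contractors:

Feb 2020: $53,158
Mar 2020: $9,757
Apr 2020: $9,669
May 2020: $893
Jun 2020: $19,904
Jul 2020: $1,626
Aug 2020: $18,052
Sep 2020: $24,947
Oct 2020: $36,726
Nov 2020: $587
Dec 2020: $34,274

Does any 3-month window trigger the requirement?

Feb 2020–Apr 2020: $53,158 + $9,757 + $9,669 = $72,584 (under)
Mar 2020–May 2020: $9,757 + $9,669 + $893 = $20,319 (under)
Apr 2020–Jun 2020: $9,669 + $893 + $19,904 = $30,466 (under)
May 2020–Jul 2020: $893 + $19,904 + $1,626 = $22,423 (under)
Jun 2020–Aug 2020: $19,904 + $1,626 + $18,052 = $39,582 (under)
Jul 2020–Sep 2020: $1,626 + $18,052 + $24,947 = $44,625 (under)
Aug 2020–Oct 2020: $18,052 + $24,947 + $36,726 = $79,725 (over)
Sep 2020–Nov 2020: $24,947 + $36,726 + $587 = $62,260 (under)
Oct 2020–Dec 2020: $36,726 + $587 + $34,274 = $71,587 (under)
At least one window exceeds $75,800.

Yes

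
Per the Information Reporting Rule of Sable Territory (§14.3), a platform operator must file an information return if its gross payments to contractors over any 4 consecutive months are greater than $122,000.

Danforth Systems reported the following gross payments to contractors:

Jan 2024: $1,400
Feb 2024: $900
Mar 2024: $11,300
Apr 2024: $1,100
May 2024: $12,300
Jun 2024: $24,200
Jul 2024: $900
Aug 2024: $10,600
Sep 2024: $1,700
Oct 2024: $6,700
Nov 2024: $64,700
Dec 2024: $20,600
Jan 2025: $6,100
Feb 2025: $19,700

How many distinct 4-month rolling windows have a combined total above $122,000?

0

Jan 2024–Apr 2024: $1,400 + $900 + $11,300 + $1,100 = $14,700 (under)
Feb 2024–May 2024: $900 + $11,300 + $1,100 + $12,300 = $25,600 (under)
Mar 2024–Jun 2024: $11,300 + $1,100 + $12,300 + $24,200 = $48,900 (under)
Apr 2024–Jul 2024: $1,100 + $12,300 + $24,200 + $900 = $38,500 (under)
May 2024–Aug 2024: $12,300 + $24,200 + $900 + $10,600 = $48,000 (under)
Jun 2024–Sep 2024: $24,200 + $900 + $10,600 + $1,700 = $37,400 (under)
Jul 2024–Oct 2024: $900 + $10,600 + $1,700 + $6,700 = $19,900 (under)
Aug 2024–Nov 2024: $10,600 + $1,700 + $6,700 + $64,700 = $83,700 (under)
Sep 2024–Dec 2024: $1,700 + $6,700 + $64,700 + $20,600 = $93,700 (under)
Oct 2024–Jan 2025: $6,700 + $64,700 + $20,600 + $6,100 = $98,100 (under)
Nov 2024–Feb 2025: $64,700 + $20,600 + $6,100 + $19,700 = $111,100 (under)
0 windows exceed the threshold.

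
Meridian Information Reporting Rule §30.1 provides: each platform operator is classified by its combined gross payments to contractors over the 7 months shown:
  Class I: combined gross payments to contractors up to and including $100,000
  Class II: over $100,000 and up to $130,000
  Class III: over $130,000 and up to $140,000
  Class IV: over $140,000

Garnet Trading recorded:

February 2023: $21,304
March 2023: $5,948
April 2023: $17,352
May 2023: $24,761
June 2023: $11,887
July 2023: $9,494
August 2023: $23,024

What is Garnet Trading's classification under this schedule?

Class II

Combined gross payments to contractors: $21,304 + $5,948 + $17,352 + $24,761 + $11,887 + $9,494 + $23,024 = $113,770.
$100,000 < $113,770 ≤ $130,000, so Class II applies.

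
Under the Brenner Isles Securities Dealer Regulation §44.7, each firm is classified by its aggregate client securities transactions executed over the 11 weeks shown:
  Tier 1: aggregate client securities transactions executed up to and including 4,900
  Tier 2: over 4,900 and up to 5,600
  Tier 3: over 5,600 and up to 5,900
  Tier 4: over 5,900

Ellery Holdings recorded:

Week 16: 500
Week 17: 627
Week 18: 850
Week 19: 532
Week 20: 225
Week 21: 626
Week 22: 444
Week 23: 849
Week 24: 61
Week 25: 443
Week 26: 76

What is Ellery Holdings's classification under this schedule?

Tier 2

Aggregate client securities transactions executed: 500 + 627 + 850 + 532 + 225 + 626 + 444 + 849 + 61 + 443 + 76 = 5,233.
4,900 < 5,233 ≤ 5,600, so Tier 2 applies.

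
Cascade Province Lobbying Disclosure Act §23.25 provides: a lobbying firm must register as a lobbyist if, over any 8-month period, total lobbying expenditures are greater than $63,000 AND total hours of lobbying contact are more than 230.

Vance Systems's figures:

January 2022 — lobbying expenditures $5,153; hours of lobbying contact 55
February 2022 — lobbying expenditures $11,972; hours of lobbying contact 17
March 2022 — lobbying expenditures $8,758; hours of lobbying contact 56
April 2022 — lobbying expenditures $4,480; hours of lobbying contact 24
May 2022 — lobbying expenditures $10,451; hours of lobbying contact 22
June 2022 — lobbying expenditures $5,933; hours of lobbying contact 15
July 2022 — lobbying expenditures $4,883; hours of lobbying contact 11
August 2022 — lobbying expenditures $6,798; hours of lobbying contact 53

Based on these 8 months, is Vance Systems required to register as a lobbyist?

Total lobbying expenditures: $5,153 + $11,972 + $8,758 + $4,480 + $10,451 + $5,933 + $4,883 + $6,798 = $58,428 (≤ $63,000).
Total hours of lobbying contact: 55 + 17 + 56 + 24 + 22 + 15 + 11 + 53 = 253 (> 230).
The test is 'and': the rule requires both, and at least one is not exceeded.

No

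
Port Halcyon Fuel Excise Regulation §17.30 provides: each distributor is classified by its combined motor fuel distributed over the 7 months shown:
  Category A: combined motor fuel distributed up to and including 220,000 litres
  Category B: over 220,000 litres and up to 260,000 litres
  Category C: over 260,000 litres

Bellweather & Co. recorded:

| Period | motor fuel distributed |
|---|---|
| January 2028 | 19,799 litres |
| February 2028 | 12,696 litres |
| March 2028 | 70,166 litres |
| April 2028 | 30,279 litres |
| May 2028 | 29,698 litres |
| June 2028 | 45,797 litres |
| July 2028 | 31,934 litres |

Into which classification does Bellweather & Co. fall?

Combined motor fuel distributed: 19,799 litres + 12,696 litres + 70,166 litres + 30,279 litres + 29,698 litres + 45,797 litres + 31,934 litres = 240,369 litres.
220,000 litres < 240,369 litres ≤ 260,000 litres, so Category B applies.

Category B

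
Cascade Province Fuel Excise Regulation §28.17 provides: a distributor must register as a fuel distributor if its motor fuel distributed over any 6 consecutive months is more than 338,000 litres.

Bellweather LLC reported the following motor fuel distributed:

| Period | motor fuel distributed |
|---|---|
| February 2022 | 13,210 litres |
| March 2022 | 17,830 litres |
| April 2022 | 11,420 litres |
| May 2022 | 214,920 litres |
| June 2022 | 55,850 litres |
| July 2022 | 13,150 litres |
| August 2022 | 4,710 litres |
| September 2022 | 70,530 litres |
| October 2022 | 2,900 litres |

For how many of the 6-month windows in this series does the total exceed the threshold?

2

February 2022–July 2022: 13,210 litres + 17,830 litres + 11,420 litres + 214,920 litres + 55,850 litres + 13,150 litres = 326,380 litres (under)
March 2022–August 2022: 17,830 litres + 11,420 litres + 214,920 litres + 55,850 litres + 13,150 litres + 4,710 litres = 317,880 litres (under)
April 2022–September 2022: 11,420 litres + 214,920 litres + 55,850 litres + 13,150 litres + 4,710 litres + 70,530 litres = 370,580 litres (over)
May 2022–October 2022: 214,920 litres + 55,850 litres + 13,150 litres + 4,710 litres + 70,530 litres + 2,900 litres = 362,060 litres (over)
2 windows exceed the threshold.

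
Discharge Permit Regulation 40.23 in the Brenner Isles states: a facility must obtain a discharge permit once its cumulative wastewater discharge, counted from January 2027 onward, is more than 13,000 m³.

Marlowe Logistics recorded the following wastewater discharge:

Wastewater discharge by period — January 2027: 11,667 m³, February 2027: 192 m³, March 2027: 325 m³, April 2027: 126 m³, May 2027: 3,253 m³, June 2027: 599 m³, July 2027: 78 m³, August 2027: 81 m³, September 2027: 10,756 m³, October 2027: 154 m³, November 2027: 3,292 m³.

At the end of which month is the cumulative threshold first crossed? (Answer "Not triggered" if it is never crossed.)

May 2027

Through January 2027: 11,667 m³
Through February 2027: 11,859 m³
Through March 2027: 12,184 m³
Through April 2027: 12,310 m³
Through May 2027: 15,563 m³ ← exceeds threshold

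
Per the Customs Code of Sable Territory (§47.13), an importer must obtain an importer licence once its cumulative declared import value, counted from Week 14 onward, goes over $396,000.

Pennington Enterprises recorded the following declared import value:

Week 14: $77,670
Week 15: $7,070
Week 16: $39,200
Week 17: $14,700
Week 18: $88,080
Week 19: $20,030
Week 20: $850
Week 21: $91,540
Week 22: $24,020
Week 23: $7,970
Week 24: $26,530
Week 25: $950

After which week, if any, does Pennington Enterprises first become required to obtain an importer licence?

Week 24

Through Week 14: $77,670
Through Week 15: $84,740
Through Week 16: $123,940
Through Week 17: $138,640
Through Week 18: $226,720
Through Week 19: $246,750
Through Week 20: $247,600
Through Week 21: $339,140
Through Week 22: $363,160
Through Week 23: $371,130
Through Week 24: $397,660 ← exceeds threshold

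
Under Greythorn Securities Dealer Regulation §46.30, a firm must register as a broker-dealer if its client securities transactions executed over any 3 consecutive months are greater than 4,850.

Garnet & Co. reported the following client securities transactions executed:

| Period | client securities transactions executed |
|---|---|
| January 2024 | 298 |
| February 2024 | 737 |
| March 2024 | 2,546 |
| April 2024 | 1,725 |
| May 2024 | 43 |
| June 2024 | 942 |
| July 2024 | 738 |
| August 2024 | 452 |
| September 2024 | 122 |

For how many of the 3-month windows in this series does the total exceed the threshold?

January 2024–March 2024: 298 + 737 + 2,546 = 3,581 (under)
February 2024–April 2024: 737 + 2,546 + 1,725 = 5,008 (over)
March 2024–May 2024: 2,546 + 1,725 + 43 = 4,314 (under)
April 2024–June 2024: 1,725 + 43 + 942 = 2,710 (under)
May 2024–July 2024: 43 + 942 + 738 = 1,723 (under)
June 2024–August 2024: 942 + 738 + 452 = 2,132 (under)
July 2024–September 2024: 738 + 452 + 122 = 1,312 (under)
1 window exceeds the threshold.

1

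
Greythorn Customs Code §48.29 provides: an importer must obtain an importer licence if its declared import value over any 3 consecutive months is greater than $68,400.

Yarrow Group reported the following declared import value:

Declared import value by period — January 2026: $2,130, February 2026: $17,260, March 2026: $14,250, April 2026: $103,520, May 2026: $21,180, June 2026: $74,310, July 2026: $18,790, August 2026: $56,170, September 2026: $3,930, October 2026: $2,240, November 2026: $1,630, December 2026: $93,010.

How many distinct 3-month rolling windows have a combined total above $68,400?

January 2026–March 2026: $2,130 + $17,260 + $14,250 = $33,640 (under)
February 2026–April 2026: $17,260 + $14,250 + $103,520 = $135,030 (over)
March 2026–May 2026: $14,250 + $103,520 + $21,180 = $138,950 (over)
April 2026–June 2026: $103,520 + $21,180 + $74,310 = $199,010 (over)
May 2026–July 2026: $21,180 + $74,310 + $18,790 = $114,280 (over)
June 2026–August 2026: $74,310 + $18,790 + $56,170 = $149,270 (over)
July 2026–September 2026: $18,790 + $56,170 + $3,930 = $78,890 (over)
August 2026–October 2026: $56,170 + $3,930 + $2,240 = $62,340 (under)
September 2026–November 2026: $3,930 + $2,240 + $1,630 = $7,800 (under)
October 2026–December 2026: $2,240 + $1,630 + $93,010 = $96,880 (over)
7 windows exceed the threshold.

7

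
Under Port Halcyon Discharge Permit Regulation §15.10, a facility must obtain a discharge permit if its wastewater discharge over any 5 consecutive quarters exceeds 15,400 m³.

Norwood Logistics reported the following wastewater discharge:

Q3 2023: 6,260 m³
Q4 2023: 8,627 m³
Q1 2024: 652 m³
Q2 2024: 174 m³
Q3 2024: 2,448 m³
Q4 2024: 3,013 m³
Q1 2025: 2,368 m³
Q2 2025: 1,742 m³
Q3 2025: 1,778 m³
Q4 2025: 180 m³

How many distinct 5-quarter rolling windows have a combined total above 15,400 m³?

Q3 2023–Q3 2024: 6,260 m³ + 8,627 m³ + 652 m³ + 174 m³ + 2,448 m³ = 18,161 m³ (over)
Q4 2023–Q4 2024: 8,627 m³ + 652 m³ + 174 m³ + 2,448 m³ + 3,013 m³ = 14,914 m³ (under)
Q1 2024–Q1 2025: 652 m³ + 174 m³ + 2,448 m³ + 3,013 m³ + 2,368 m³ = 8,655 m³ (under)
Q2 2024–Q2 2025: 174 m³ + 2,448 m³ + 3,013 m³ + 2,368 m³ + 1,742 m³ = 9,745 m³ (under)
Q3 2024–Q3 2025: 2,448 m³ + 3,013 m³ + 2,368 m³ + 1,742 m³ + 1,778 m³ = 11,349 m³ (under)
Q4 2024–Q4 2025: 3,013 m³ + 2,368 m³ + 1,742 m³ + 1,778 m³ + 180 m³ = 9,081 m³ (under)
1 window exceeds the threshold.

1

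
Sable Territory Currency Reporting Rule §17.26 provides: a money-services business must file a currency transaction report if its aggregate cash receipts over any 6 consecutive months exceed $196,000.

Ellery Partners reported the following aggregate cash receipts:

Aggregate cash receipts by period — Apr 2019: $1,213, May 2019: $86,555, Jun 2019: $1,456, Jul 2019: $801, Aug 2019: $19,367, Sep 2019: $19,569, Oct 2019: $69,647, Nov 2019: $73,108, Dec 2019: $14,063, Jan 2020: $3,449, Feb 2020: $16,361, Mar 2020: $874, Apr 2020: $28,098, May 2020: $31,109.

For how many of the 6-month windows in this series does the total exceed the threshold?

4

Apr 2019–Sep 2019: $1,213 + $86,555 + $1,456 + $801 + $19,367 + $19,569 = $128,961 (under)
May 2019–Oct 2019: $86,555 + $1,456 + $801 + $19,367 + $19,569 + $69,647 = $197,395 (over)
Jun 2019–Nov 2019: $1,456 + $801 + $19,367 + $19,569 + $69,647 + $73,108 = $183,948 (under)
Jul 2019–Dec 2019: $801 + $19,367 + $19,569 + $69,647 + $73,108 + $14,063 = $196,555 (over)
Aug 2019–Jan 2020: $19,367 + $19,569 + $69,647 + $73,108 + $14,063 + $3,449 = $199,203 (over)
Sep 2019–Feb 2020: $19,569 + $69,647 + $73,108 + $14,063 + $3,449 + $16,361 = $196,197 (over)
Oct 2019–Mar 2020: $69,647 + $73,108 + $14,063 + $3,449 + $16,361 + $874 = $177,502 (under)
Nov 2019–Apr 2020: $73,108 + $14,063 + $3,449 + $16,361 + $874 + $28,098 = $135,953 (under)
Dec 2019–May 2020: $14,063 + $3,449 + $16,361 + $874 + $28,098 + $31,109 = $93,954 (under)
4 windows exceed the threshold.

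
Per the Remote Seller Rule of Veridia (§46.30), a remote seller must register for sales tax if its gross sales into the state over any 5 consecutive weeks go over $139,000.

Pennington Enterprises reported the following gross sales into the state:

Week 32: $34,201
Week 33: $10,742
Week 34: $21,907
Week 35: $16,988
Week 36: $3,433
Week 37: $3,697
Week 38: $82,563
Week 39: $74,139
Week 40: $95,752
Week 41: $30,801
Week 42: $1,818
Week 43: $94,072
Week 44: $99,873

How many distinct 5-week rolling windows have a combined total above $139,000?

6

Week 32–Week 36: $34,201 + $10,742 + $21,907 + $16,988 + $3,433 = $87,271 (under)
Week 33–Week 37: $10,742 + $21,907 + $16,988 + $3,433 + $3,697 = $56,767 (under)
Week 34–Week 38: $21,907 + $16,988 + $3,433 + $3,697 + $82,563 = $128,588 (under)
Week 35–Week 39: $16,988 + $3,433 + $3,697 + $82,563 + $74,139 = $180,820 (over)
Week 36–Week 40: $3,433 + $3,697 + $82,563 + $74,139 + $95,752 = $259,584 (over)
Week 37–Week 41: $3,697 + $82,563 + $74,139 + $95,752 + $30,801 = $286,952 (over)
Week 38–Week 42: $82,563 + $74,139 + $95,752 + $30,801 + $1,818 = $285,073 (over)
Week 39–Week 43: $74,139 + $95,752 + $30,801 + $1,818 + $94,072 = $296,582 (over)
Week 40–Week 44: $95,752 + $30,801 + $1,818 + $94,072 + $99,873 = $322,316 (over)
6 windows exceed the threshold.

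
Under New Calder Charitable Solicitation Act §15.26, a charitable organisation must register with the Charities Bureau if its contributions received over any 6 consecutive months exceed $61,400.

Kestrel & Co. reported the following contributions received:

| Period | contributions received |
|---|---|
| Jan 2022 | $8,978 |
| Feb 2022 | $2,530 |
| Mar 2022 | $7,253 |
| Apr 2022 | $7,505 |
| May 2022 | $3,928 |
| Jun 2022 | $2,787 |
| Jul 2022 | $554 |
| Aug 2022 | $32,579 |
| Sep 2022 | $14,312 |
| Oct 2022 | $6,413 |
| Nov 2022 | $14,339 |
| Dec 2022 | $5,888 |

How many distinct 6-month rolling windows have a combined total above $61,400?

Jan 2022–Jun 2022: $8,978 + $2,530 + $7,253 + $7,505 + $3,928 + $2,787 = $32,981 (under)
Feb 2022–Jul 2022: $2,530 + $7,253 + $7,505 + $3,928 + $2,787 + $554 = $24,557 (under)
Mar 2022–Aug 2022: $7,253 + $7,505 + $3,928 + $2,787 + $554 + $32,579 = $54,606 (under)
Apr 2022–Sep 2022: $7,505 + $3,928 + $2,787 + $554 + $32,579 + $14,312 = $61,665 (over)
May 2022–Oct 2022: $3,928 + $2,787 + $554 + $32,579 + $14,312 + $6,413 = $60,573 (under)
Jun 2022–Nov 2022: $2,787 + $554 + $32,579 + $14,312 + $6,413 + $14,339 = $70,984 (over)
Jul 2022–Dec 2022: $554 + $32,579 + $14,312 + $6,413 + $14,339 + $5,888 = $74,085 (over)
3 windows exceed the threshold.

3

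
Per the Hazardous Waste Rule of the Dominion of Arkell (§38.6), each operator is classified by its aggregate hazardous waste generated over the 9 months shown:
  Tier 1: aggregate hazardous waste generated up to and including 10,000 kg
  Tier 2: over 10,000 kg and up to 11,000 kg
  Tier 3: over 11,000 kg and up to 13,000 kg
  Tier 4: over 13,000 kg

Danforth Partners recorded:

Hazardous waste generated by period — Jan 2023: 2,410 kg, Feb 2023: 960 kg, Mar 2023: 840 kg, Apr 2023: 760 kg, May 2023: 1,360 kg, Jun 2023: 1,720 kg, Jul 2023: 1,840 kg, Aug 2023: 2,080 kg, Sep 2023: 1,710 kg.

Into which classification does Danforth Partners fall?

Tier 4

Aggregate hazardous waste generated: 2,410 kg + 960 kg + 840 kg + 760 kg + 1,360 kg + 1,720 kg + 1,840 kg + 2,080 kg + 1,710 kg = 13,680 kg.
13,680 kg > 13,000 kg, so Tier 4 applies.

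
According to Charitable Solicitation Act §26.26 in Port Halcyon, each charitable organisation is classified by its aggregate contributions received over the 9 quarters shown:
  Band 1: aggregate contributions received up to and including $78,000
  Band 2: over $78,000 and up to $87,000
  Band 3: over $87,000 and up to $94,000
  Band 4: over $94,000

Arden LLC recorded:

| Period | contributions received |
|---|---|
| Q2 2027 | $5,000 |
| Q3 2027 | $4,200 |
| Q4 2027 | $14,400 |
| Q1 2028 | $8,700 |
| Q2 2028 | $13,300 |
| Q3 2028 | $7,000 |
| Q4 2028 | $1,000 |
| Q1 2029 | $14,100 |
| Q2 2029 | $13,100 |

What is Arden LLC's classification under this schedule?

Aggregate contributions received: $5,000 + $4,200 + $14,400 + $8,700 + $13,300 + $7,000 + $1,000 + $14,100 + $13,100 = $80,800.
$78,000 < $80,800 ≤ $87,000, so Band 2 applies.

Band 2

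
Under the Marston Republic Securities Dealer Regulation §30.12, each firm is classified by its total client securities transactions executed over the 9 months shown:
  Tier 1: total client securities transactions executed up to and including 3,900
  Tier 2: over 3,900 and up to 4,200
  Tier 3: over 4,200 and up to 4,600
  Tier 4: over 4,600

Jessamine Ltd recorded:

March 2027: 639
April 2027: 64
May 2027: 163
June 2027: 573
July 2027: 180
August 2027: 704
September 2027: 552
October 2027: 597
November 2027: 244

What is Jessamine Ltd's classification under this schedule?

Total client securities transactions executed: 639 + 64 + 163 + 573 + 180 + 704 + 552 + 597 + 244 = 3,716.
3,716 ≤ 3,900, so Tier 1 applies.

Tier 1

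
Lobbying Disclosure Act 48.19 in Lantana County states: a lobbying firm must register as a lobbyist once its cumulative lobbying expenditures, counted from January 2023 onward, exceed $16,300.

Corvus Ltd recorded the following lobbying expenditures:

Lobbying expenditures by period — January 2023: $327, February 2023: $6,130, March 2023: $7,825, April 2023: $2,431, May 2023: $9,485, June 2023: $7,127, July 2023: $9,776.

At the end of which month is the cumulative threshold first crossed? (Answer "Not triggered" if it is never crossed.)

Through January 2023: $327
Through February 2023: $6,457
Through March 2023: $14,282
Through April 2023: $16,713 ← exceeds threshold

April 2023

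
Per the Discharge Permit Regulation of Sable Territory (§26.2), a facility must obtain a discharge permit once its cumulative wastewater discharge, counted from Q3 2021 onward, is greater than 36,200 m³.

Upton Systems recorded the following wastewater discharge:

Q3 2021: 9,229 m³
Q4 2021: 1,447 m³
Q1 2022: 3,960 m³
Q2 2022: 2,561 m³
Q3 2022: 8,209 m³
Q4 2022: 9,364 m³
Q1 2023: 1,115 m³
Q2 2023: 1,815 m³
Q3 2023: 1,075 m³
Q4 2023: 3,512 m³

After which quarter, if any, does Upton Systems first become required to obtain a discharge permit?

Q2 2023

Through Q3 2021: 9,229 m³
Through Q4 2021: 10,676 m³
Through Q1 2022: 14,636 m³
Through Q2 2022: 17,197 m³
Through Q3 2022: 25,406 m³
Through Q4 2022: 34,770 m³
Through Q1 2023: 35,885 m³
Through Q2 2023: 37,700 m³ ← exceeds threshold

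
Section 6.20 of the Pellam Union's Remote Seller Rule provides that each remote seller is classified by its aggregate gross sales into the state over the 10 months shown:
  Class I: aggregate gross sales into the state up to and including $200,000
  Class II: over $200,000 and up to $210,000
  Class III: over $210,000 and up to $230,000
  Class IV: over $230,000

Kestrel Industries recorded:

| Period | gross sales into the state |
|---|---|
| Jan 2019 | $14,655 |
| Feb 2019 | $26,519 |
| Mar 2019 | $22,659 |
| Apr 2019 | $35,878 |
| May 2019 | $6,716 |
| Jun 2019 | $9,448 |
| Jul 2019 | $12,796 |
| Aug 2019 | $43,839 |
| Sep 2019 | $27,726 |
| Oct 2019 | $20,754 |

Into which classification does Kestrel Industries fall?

Aggregate gross sales into the state: $14,655 + $26,519 + $22,659 + $35,878 + $6,716 + $9,448 + $12,796 + $43,839 + $27,726 + $20,754 = $220,990.
$210,000 < $220,990 ≤ $230,000, so Class III applies.

Class III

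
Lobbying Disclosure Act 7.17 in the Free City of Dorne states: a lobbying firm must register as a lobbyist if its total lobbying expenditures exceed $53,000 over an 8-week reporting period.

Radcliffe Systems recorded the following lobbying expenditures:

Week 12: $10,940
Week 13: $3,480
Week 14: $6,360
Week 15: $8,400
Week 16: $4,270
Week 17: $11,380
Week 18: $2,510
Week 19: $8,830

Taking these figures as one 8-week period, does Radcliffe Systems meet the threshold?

Total lobbying expenditures: $10,940 + $3,480 + $6,360 + $8,400 + $4,270 + $11,380 + $2,510 + $8,830 = $56,170.
$56,170 > $53,000, so the threshold is exceeded.

Yes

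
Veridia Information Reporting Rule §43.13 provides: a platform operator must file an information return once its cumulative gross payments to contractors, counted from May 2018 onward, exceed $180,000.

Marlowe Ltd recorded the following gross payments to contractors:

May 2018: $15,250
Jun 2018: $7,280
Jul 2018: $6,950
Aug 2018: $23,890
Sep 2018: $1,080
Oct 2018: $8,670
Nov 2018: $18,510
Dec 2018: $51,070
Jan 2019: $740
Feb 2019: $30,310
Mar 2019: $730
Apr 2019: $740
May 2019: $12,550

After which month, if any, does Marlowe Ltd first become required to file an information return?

Not triggered

Through May 2018: $15,250
Through Jun 2018: $22,530
Through Jul 2018: $29,480
Through Aug 2018: $53,370
Through Sep 2018: $54,450
Through Oct 2018: $63,120
Through Nov 2018: $81,630
Through Dec 2018: $132,700
Through Jan 2019: $133,440
Through Feb 2019: $163,750
Through Mar 2019: $164,480
Through Apr 2019: $165,220
Through May 2019: $177,770
Final cumulative total $177,770 ≤ $180,000; the threshold is never exceeded.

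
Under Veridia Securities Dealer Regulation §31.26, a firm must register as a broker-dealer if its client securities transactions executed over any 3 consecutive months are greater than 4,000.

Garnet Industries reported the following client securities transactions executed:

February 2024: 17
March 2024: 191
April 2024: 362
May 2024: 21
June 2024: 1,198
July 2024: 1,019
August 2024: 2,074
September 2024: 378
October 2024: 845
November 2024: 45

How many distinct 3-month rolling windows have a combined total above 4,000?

1

February 2024–April 2024: 17 + 191 + 362 = 570 (under)
March 2024–May 2024: 191 + 362 + 21 = 574 (under)
April 2024–June 2024: 362 + 21 + 1,198 = 1,581 (under)
May 2024–July 2024: 21 + 1,198 + 1,019 = 2,238 (under)
June 2024–August 2024: 1,198 + 1,019 + 2,074 = 4,291 (over)
July 2024–September 2024: 1,019 + 2,074 + 378 = 3,471 (under)
August 2024–October 2024: 2,074 + 378 + 845 = 3,297 (under)
September 2024–November 2024: 378 + 845 + 45 = 1,268 (under)
1 window exceeds the threshold.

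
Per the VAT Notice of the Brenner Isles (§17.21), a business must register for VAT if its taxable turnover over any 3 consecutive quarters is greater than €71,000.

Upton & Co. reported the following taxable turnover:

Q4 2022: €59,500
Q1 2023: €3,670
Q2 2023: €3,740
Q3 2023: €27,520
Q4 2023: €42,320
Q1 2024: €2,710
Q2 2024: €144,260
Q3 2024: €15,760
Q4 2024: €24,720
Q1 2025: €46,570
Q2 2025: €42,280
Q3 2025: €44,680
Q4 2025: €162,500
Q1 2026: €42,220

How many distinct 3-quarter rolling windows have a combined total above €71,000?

10

Q4 2022–Q2 2023: €59,500 + €3,670 + €3,740 = €66,910 (under)
Q1 2023–Q3 2023: €3,670 + €3,740 + €27,520 = €34,930 (under)
Q2 2023–Q4 2023: €3,740 + €27,520 + €42,320 = €73,580 (over)
Q3 2023–Q1 2024: €27,520 + €42,320 + €2,710 = €72,550 (over)
Q4 2023–Q2 2024: €42,320 + €2,710 + €144,260 = €189,290 (over)
Q1 2024–Q3 2024: €2,710 + €144,260 + €15,760 = €162,730 (over)
Q2 2024–Q4 2024: €144,260 + €15,760 + €24,720 = €184,740 (over)
Q3 2024–Q1 2025: €15,760 + €24,720 + €46,570 = €87,050 (over)
Q4 2024–Q2 2025: €24,720 + €46,570 + €42,280 = €113,570 (over)
Q1 2025–Q3 2025: €46,570 + €42,280 + €44,680 = €133,530 (over)
Q2 2025–Q4 2025: €42,280 + €44,680 + €162,500 = €249,460 (over)
Q3 2025–Q1 2026: €44,680 + €162,500 + €42,220 = €249,400 (over)
10 windows exceed the threshold.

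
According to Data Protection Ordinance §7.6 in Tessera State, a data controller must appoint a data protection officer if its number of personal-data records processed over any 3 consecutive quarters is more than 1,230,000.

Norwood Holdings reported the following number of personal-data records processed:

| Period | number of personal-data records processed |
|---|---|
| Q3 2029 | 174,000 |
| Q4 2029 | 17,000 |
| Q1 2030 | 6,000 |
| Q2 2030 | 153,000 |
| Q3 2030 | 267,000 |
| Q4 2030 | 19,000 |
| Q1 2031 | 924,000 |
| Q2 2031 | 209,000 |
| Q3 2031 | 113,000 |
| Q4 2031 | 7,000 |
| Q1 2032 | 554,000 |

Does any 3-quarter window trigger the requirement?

Q3 2029–Q1 2030: 174,000 + 17,000 + 6,000 = 197,000 (under)
Q4 2029–Q2 2030: 17,000 + 6,000 + 153,000 = 176,000 (under)
Q1 2030–Q3 2030: 6,000 + 153,000 + 267,000 = 426,000 (under)
Q2 2030–Q4 2030: 153,000 + 267,000 + 19,000 = 439,000 (under)
Q3 2030–Q1 2031: 267,000 + 19,000 + 924,000 = 1,210,000 (under)
Q4 2030–Q2 2031: 19,000 + 924,000 + 209,000 = 1,152,000 (under)
Q1 2031–Q3 2031: 924,000 + 209,000 + 113,000 = 1,246,000 (over)
Q2 2031–Q4 2031: 209,000 + 113,000 + 7,000 = 329,000 (under)
Q3 2031–Q1 2032: 113,000 + 7,000 + 554,000 = 674,000 (under)
At least one window exceeds 1,230,000.

Yes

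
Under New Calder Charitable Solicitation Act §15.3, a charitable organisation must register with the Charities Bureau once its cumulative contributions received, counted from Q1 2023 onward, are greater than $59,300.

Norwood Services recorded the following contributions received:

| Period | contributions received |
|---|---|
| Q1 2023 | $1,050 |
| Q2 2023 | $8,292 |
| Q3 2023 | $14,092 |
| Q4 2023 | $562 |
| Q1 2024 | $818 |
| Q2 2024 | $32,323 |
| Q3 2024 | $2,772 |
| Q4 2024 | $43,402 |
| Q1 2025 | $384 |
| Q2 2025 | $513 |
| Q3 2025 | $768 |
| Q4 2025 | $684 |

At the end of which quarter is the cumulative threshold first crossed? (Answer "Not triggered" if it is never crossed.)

Through Q1 2023: $1,050
Through Q2 2023: $9,342
Through Q3 2023: $23,434
Through Q4 2023: $23,996
Through Q1 2024: $24,814
Through Q2 2024: $57,137
Through Q3 2024: $59,909 ← exceeds threshold

Q3 2024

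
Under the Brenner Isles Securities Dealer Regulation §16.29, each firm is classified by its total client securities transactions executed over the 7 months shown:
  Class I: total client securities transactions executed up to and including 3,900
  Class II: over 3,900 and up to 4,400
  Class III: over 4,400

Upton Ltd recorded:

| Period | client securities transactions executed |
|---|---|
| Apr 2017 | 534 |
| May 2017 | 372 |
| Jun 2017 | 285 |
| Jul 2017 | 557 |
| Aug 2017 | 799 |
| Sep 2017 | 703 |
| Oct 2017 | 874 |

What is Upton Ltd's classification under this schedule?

Total client securities transactions executed: 534 + 372 + 285 + 557 + 799 + 703 + 874 = 4,124.
3,900 < 4,124 ≤ 4,400, so Class II applies.

Class II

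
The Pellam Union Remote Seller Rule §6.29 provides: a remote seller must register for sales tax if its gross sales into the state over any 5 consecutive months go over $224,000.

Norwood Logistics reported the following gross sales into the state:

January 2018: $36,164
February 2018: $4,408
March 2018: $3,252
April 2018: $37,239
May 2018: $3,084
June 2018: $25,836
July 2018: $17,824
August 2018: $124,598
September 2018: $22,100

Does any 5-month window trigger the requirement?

January 2018–May 2018: $36,164 + $4,408 + $3,252 + $37,239 + $3,084 = $84,147 (under)
February 2018–June 2018: $4,408 + $3,252 + $37,239 + $3,084 + $25,836 = $73,819 (under)
March 2018–July 2018: $3,252 + $37,239 + $3,084 + $25,836 + $17,824 = $87,235 (under)
April 2018–August 2018: $37,239 + $3,084 + $25,836 + $17,824 + $124,598 = $208,581 (under)
May 2018–September 2018: $3,084 + $25,836 + $17,824 + $124,598 + $22,100 = $193,442 (under)
No window exceeds $224,000.

No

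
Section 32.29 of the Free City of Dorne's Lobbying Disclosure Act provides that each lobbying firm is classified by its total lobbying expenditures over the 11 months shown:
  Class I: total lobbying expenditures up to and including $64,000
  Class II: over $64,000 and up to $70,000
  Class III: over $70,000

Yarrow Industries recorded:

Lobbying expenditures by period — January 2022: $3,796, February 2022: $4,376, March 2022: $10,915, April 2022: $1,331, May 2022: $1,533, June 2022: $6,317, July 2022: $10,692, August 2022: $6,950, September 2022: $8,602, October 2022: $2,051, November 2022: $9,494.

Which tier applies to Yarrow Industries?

Class II

Total lobbying expenditures: $3,796 + $4,376 + $10,915 + $1,331 + $1,533 + $6,317 + $10,692 + $6,950 + $8,602 + $2,051 + $9,494 = $66,057.
$64,000 < $66,057 ≤ $70,000, so Class II applies.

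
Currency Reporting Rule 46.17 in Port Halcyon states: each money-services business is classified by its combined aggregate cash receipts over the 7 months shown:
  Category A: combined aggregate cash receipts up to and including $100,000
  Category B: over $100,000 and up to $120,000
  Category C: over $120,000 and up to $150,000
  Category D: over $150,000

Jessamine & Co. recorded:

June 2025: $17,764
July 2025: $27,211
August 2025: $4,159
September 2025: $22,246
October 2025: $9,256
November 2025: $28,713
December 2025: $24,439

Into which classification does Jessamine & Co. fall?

Combined aggregate cash receipts: $17,764 + $27,211 + $4,159 + $22,246 + $9,256 + $28,713 + $24,439 = $133,788.
$120,000 < $133,788 ≤ $150,000, so Category C applies.

Category C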